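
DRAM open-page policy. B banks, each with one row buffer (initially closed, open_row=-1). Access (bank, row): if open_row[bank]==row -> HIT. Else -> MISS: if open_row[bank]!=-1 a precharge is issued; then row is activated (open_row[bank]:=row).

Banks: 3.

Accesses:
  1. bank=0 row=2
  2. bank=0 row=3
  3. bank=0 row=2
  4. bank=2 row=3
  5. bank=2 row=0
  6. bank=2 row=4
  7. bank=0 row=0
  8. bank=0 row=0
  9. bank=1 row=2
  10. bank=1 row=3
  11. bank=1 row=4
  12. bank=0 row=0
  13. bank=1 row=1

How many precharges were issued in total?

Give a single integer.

Acc 1: bank0 row2 -> MISS (open row2); precharges=0
Acc 2: bank0 row3 -> MISS (open row3); precharges=1
Acc 3: bank0 row2 -> MISS (open row2); precharges=2
Acc 4: bank2 row3 -> MISS (open row3); precharges=2
Acc 5: bank2 row0 -> MISS (open row0); precharges=3
Acc 6: bank2 row4 -> MISS (open row4); precharges=4
Acc 7: bank0 row0 -> MISS (open row0); precharges=5
Acc 8: bank0 row0 -> HIT
Acc 9: bank1 row2 -> MISS (open row2); precharges=5
Acc 10: bank1 row3 -> MISS (open row3); precharges=6
Acc 11: bank1 row4 -> MISS (open row4); precharges=7
Acc 12: bank0 row0 -> HIT
Acc 13: bank1 row1 -> MISS (open row1); precharges=8

Answer: 8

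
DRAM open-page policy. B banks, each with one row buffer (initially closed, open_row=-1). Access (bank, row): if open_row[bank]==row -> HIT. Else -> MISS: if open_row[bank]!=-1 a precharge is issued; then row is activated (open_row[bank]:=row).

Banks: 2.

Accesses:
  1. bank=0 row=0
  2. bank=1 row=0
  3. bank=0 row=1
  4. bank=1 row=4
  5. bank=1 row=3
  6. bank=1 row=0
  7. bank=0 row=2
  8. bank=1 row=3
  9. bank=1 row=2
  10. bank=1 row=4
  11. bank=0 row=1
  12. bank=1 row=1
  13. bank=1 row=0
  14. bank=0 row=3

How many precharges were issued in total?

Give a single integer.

Answer: 12

Derivation:
Acc 1: bank0 row0 -> MISS (open row0); precharges=0
Acc 2: bank1 row0 -> MISS (open row0); precharges=0
Acc 3: bank0 row1 -> MISS (open row1); precharges=1
Acc 4: bank1 row4 -> MISS (open row4); precharges=2
Acc 5: bank1 row3 -> MISS (open row3); precharges=3
Acc 6: bank1 row0 -> MISS (open row0); precharges=4
Acc 7: bank0 row2 -> MISS (open row2); precharges=5
Acc 8: bank1 row3 -> MISS (open row3); precharges=6
Acc 9: bank1 row2 -> MISS (open row2); precharges=7
Acc 10: bank1 row4 -> MISS (open row4); precharges=8
Acc 11: bank0 row1 -> MISS (open row1); precharges=9
Acc 12: bank1 row1 -> MISS (open row1); precharges=10
Acc 13: bank1 row0 -> MISS (open row0); precharges=11
Acc 14: bank0 row3 -> MISS (open row3); precharges=12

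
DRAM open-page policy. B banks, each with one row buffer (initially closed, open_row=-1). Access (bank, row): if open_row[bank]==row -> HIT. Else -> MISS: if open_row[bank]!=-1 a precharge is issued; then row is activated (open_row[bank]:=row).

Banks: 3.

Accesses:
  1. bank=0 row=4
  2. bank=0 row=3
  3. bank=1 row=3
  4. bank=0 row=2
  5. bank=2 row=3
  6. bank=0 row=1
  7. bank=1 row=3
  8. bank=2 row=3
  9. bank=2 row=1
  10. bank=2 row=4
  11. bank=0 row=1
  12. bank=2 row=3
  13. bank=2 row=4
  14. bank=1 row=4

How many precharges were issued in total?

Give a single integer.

Answer: 8

Derivation:
Acc 1: bank0 row4 -> MISS (open row4); precharges=0
Acc 2: bank0 row3 -> MISS (open row3); precharges=1
Acc 3: bank1 row3 -> MISS (open row3); precharges=1
Acc 4: bank0 row2 -> MISS (open row2); precharges=2
Acc 5: bank2 row3 -> MISS (open row3); precharges=2
Acc 6: bank0 row1 -> MISS (open row1); precharges=3
Acc 7: bank1 row3 -> HIT
Acc 8: bank2 row3 -> HIT
Acc 9: bank2 row1 -> MISS (open row1); precharges=4
Acc 10: bank2 row4 -> MISS (open row4); precharges=5
Acc 11: bank0 row1 -> HIT
Acc 12: bank2 row3 -> MISS (open row3); precharges=6
Acc 13: bank2 row4 -> MISS (open row4); precharges=7
Acc 14: bank1 row4 -> MISS (open row4); precharges=8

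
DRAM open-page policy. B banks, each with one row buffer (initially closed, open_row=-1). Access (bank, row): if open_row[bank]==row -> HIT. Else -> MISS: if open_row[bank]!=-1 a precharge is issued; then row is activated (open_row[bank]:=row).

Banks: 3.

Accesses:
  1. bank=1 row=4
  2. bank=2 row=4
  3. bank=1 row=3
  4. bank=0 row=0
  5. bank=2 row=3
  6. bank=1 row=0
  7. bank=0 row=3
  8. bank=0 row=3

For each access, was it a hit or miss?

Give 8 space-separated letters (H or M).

Acc 1: bank1 row4 -> MISS (open row4); precharges=0
Acc 2: bank2 row4 -> MISS (open row4); precharges=0
Acc 3: bank1 row3 -> MISS (open row3); precharges=1
Acc 4: bank0 row0 -> MISS (open row0); precharges=1
Acc 5: bank2 row3 -> MISS (open row3); precharges=2
Acc 6: bank1 row0 -> MISS (open row0); precharges=3
Acc 7: bank0 row3 -> MISS (open row3); precharges=4
Acc 8: bank0 row3 -> HIT

Answer: M M M M M M M H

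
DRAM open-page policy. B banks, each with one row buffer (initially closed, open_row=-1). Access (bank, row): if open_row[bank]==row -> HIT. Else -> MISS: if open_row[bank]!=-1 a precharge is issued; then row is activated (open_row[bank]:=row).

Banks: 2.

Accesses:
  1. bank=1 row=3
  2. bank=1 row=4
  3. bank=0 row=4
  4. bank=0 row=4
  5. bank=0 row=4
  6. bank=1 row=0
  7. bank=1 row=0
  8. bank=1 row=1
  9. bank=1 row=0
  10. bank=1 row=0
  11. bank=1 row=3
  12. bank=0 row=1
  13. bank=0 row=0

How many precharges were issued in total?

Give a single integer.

Answer: 7

Derivation:
Acc 1: bank1 row3 -> MISS (open row3); precharges=0
Acc 2: bank1 row4 -> MISS (open row4); precharges=1
Acc 3: bank0 row4 -> MISS (open row4); precharges=1
Acc 4: bank0 row4 -> HIT
Acc 5: bank0 row4 -> HIT
Acc 6: bank1 row0 -> MISS (open row0); precharges=2
Acc 7: bank1 row0 -> HIT
Acc 8: bank1 row1 -> MISS (open row1); precharges=3
Acc 9: bank1 row0 -> MISS (open row0); precharges=4
Acc 10: bank1 row0 -> HIT
Acc 11: bank1 row3 -> MISS (open row3); precharges=5
Acc 12: bank0 row1 -> MISS (open row1); precharges=6
Acc 13: bank0 row0 -> MISS (open row0); precharges=7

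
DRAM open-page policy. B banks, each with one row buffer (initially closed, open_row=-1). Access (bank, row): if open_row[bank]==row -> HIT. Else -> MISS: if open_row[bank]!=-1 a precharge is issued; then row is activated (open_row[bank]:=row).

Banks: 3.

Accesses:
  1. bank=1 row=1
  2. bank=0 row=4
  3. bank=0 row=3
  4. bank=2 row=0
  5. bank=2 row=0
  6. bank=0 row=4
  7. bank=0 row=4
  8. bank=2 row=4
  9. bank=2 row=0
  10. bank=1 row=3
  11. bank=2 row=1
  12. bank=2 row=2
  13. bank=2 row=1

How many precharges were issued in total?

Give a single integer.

Acc 1: bank1 row1 -> MISS (open row1); precharges=0
Acc 2: bank0 row4 -> MISS (open row4); precharges=0
Acc 3: bank0 row3 -> MISS (open row3); precharges=1
Acc 4: bank2 row0 -> MISS (open row0); precharges=1
Acc 5: bank2 row0 -> HIT
Acc 6: bank0 row4 -> MISS (open row4); precharges=2
Acc 7: bank0 row4 -> HIT
Acc 8: bank2 row4 -> MISS (open row4); precharges=3
Acc 9: bank2 row0 -> MISS (open row0); precharges=4
Acc 10: bank1 row3 -> MISS (open row3); precharges=5
Acc 11: bank2 row1 -> MISS (open row1); precharges=6
Acc 12: bank2 row2 -> MISS (open row2); precharges=7
Acc 13: bank2 row1 -> MISS (open row1); precharges=8

Answer: 8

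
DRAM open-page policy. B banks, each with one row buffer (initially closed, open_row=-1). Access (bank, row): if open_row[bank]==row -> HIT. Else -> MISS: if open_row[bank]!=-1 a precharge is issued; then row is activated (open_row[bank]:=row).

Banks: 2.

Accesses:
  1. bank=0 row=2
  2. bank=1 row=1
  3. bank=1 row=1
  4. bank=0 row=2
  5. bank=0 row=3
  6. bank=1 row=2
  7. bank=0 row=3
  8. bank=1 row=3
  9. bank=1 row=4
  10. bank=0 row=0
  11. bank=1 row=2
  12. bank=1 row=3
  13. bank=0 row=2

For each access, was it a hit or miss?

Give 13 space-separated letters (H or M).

Answer: M M H H M M H M M M M M M

Derivation:
Acc 1: bank0 row2 -> MISS (open row2); precharges=0
Acc 2: bank1 row1 -> MISS (open row1); precharges=0
Acc 3: bank1 row1 -> HIT
Acc 4: bank0 row2 -> HIT
Acc 5: bank0 row3 -> MISS (open row3); precharges=1
Acc 6: bank1 row2 -> MISS (open row2); precharges=2
Acc 7: bank0 row3 -> HIT
Acc 8: bank1 row3 -> MISS (open row3); precharges=3
Acc 9: bank1 row4 -> MISS (open row4); precharges=4
Acc 10: bank0 row0 -> MISS (open row0); precharges=5
Acc 11: bank1 row2 -> MISS (open row2); precharges=6
Acc 12: bank1 row3 -> MISS (open row3); precharges=7
Acc 13: bank0 row2 -> MISS (open row2); precharges=8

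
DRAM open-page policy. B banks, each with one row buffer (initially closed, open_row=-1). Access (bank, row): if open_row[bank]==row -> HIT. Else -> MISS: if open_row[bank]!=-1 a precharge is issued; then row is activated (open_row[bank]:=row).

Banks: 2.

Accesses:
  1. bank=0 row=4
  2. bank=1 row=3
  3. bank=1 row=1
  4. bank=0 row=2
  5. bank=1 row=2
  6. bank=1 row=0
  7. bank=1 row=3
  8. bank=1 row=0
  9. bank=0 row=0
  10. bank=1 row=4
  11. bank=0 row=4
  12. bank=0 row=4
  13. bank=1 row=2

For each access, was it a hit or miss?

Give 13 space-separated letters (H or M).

Answer: M M M M M M M M M M M H M

Derivation:
Acc 1: bank0 row4 -> MISS (open row4); precharges=0
Acc 2: bank1 row3 -> MISS (open row3); precharges=0
Acc 3: bank1 row1 -> MISS (open row1); precharges=1
Acc 4: bank0 row2 -> MISS (open row2); precharges=2
Acc 5: bank1 row2 -> MISS (open row2); precharges=3
Acc 6: bank1 row0 -> MISS (open row0); precharges=4
Acc 7: bank1 row3 -> MISS (open row3); precharges=5
Acc 8: bank1 row0 -> MISS (open row0); precharges=6
Acc 9: bank0 row0 -> MISS (open row0); precharges=7
Acc 10: bank1 row4 -> MISS (open row4); precharges=8
Acc 11: bank0 row4 -> MISS (open row4); precharges=9
Acc 12: bank0 row4 -> HIT
Acc 13: bank1 row2 -> MISS (open row2); precharges=10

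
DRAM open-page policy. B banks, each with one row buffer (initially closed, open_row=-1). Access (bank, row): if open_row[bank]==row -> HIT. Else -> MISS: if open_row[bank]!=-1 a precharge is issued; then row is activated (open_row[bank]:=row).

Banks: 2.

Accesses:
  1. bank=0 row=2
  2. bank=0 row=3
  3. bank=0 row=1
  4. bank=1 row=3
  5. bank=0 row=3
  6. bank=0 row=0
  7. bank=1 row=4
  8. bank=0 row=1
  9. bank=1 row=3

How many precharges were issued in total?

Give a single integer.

Acc 1: bank0 row2 -> MISS (open row2); precharges=0
Acc 2: bank0 row3 -> MISS (open row3); precharges=1
Acc 3: bank0 row1 -> MISS (open row1); precharges=2
Acc 4: bank1 row3 -> MISS (open row3); precharges=2
Acc 5: bank0 row3 -> MISS (open row3); precharges=3
Acc 6: bank0 row0 -> MISS (open row0); precharges=4
Acc 7: bank1 row4 -> MISS (open row4); precharges=5
Acc 8: bank0 row1 -> MISS (open row1); precharges=6
Acc 9: bank1 row3 -> MISS (open row3); precharges=7

Answer: 7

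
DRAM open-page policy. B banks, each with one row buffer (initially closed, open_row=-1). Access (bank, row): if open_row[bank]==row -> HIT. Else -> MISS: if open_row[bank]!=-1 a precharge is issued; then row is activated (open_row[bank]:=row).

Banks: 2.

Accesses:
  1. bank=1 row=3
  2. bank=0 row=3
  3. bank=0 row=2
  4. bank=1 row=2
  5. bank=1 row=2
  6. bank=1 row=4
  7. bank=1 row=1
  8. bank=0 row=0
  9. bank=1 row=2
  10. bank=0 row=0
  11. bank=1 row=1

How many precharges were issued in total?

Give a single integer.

Acc 1: bank1 row3 -> MISS (open row3); precharges=0
Acc 2: bank0 row3 -> MISS (open row3); precharges=0
Acc 3: bank0 row2 -> MISS (open row2); precharges=1
Acc 4: bank1 row2 -> MISS (open row2); precharges=2
Acc 5: bank1 row2 -> HIT
Acc 6: bank1 row4 -> MISS (open row4); precharges=3
Acc 7: bank1 row1 -> MISS (open row1); precharges=4
Acc 8: bank0 row0 -> MISS (open row0); precharges=5
Acc 9: bank1 row2 -> MISS (open row2); precharges=6
Acc 10: bank0 row0 -> HIT
Acc 11: bank1 row1 -> MISS (open row1); precharges=7

Answer: 7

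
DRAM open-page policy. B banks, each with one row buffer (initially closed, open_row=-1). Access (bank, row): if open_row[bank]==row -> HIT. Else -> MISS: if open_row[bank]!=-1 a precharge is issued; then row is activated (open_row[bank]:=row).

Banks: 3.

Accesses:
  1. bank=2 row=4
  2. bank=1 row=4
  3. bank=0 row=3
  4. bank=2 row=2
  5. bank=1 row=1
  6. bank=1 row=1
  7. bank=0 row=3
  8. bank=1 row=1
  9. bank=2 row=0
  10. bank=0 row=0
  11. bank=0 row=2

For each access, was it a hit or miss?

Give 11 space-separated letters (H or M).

Answer: M M M M M H H H M M M

Derivation:
Acc 1: bank2 row4 -> MISS (open row4); precharges=0
Acc 2: bank1 row4 -> MISS (open row4); precharges=0
Acc 3: bank0 row3 -> MISS (open row3); precharges=0
Acc 4: bank2 row2 -> MISS (open row2); precharges=1
Acc 5: bank1 row1 -> MISS (open row1); precharges=2
Acc 6: bank1 row1 -> HIT
Acc 7: bank0 row3 -> HIT
Acc 8: bank1 row1 -> HIT
Acc 9: bank2 row0 -> MISS (open row0); precharges=3
Acc 10: bank0 row0 -> MISS (open row0); precharges=4
Acc 11: bank0 row2 -> MISS (open row2); precharges=5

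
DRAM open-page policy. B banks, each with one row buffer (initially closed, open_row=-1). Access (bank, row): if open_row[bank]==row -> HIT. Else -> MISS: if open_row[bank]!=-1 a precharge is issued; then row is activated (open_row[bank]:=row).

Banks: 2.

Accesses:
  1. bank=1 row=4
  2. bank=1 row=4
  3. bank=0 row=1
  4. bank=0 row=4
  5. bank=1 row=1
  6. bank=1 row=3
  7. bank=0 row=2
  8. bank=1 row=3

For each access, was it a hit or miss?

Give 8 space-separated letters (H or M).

Answer: M H M M M M M H

Derivation:
Acc 1: bank1 row4 -> MISS (open row4); precharges=0
Acc 2: bank1 row4 -> HIT
Acc 3: bank0 row1 -> MISS (open row1); precharges=0
Acc 4: bank0 row4 -> MISS (open row4); precharges=1
Acc 5: bank1 row1 -> MISS (open row1); precharges=2
Acc 6: bank1 row3 -> MISS (open row3); precharges=3
Acc 7: bank0 row2 -> MISS (open row2); precharges=4
Acc 8: bank1 row3 -> HIT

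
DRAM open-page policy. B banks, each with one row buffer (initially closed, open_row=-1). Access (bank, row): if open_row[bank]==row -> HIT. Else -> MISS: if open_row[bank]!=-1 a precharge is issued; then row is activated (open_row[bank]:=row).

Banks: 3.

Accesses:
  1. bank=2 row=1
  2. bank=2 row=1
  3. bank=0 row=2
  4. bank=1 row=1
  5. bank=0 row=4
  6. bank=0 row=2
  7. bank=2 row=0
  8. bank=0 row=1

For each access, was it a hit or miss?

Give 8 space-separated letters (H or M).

Answer: M H M M M M M M

Derivation:
Acc 1: bank2 row1 -> MISS (open row1); precharges=0
Acc 2: bank2 row1 -> HIT
Acc 3: bank0 row2 -> MISS (open row2); precharges=0
Acc 4: bank1 row1 -> MISS (open row1); precharges=0
Acc 5: bank0 row4 -> MISS (open row4); precharges=1
Acc 6: bank0 row2 -> MISS (open row2); precharges=2
Acc 7: bank2 row0 -> MISS (open row0); precharges=3
Acc 8: bank0 row1 -> MISS (open row1); precharges=4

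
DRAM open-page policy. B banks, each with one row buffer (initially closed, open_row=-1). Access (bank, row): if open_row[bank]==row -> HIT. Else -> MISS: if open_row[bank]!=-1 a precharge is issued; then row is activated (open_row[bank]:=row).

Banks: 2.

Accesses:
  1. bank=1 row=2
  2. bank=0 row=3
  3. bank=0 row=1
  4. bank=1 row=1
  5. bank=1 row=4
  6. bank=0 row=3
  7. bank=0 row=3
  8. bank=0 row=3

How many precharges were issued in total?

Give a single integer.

Answer: 4

Derivation:
Acc 1: bank1 row2 -> MISS (open row2); precharges=0
Acc 2: bank0 row3 -> MISS (open row3); precharges=0
Acc 3: bank0 row1 -> MISS (open row1); precharges=1
Acc 4: bank1 row1 -> MISS (open row1); precharges=2
Acc 5: bank1 row4 -> MISS (open row4); precharges=3
Acc 6: bank0 row3 -> MISS (open row3); precharges=4
Acc 7: bank0 row3 -> HIT
Acc 8: bank0 row3 -> HIT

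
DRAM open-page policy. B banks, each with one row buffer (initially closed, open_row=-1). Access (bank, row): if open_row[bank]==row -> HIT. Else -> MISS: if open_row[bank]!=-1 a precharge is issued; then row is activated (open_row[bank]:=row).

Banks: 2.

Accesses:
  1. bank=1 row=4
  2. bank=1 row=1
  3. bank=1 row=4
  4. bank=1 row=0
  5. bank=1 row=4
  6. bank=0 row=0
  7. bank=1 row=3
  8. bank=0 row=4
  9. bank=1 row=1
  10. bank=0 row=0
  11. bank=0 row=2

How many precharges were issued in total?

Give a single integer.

Answer: 9

Derivation:
Acc 1: bank1 row4 -> MISS (open row4); precharges=0
Acc 2: bank1 row1 -> MISS (open row1); precharges=1
Acc 3: bank1 row4 -> MISS (open row4); precharges=2
Acc 4: bank1 row0 -> MISS (open row0); precharges=3
Acc 5: bank1 row4 -> MISS (open row4); precharges=4
Acc 6: bank0 row0 -> MISS (open row0); precharges=4
Acc 7: bank1 row3 -> MISS (open row3); precharges=5
Acc 8: bank0 row4 -> MISS (open row4); precharges=6
Acc 9: bank1 row1 -> MISS (open row1); precharges=7
Acc 10: bank0 row0 -> MISS (open row0); precharges=8
Acc 11: bank0 row2 -> MISS (open row2); precharges=9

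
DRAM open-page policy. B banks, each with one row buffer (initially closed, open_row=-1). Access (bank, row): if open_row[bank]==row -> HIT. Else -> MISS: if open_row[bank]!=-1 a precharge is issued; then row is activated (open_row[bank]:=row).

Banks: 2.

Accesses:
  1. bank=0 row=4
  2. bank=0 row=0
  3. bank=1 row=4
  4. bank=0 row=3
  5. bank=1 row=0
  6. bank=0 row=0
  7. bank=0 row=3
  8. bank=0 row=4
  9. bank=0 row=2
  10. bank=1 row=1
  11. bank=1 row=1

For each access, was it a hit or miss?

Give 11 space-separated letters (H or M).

Answer: M M M M M M M M M M H

Derivation:
Acc 1: bank0 row4 -> MISS (open row4); precharges=0
Acc 2: bank0 row0 -> MISS (open row0); precharges=1
Acc 3: bank1 row4 -> MISS (open row4); precharges=1
Acc 4: bank0 row3 -> MISS (open row3); precharges=2
Acc 5: bank1 row0 -> MISS (open row0); precharges=3
Acc 6: bank0 row0 -> MISS (open row0); precharges=4
Acc 7: bank0 row3 -> MISS (open row3); precharges=5
Acc 8: bank0 row4 -> MISS (open row4); precharges=6
Acc 9: bank0 row2 -> MISS (open row2); precharges=7
Acc 10: bank1 row1 -> MISS (open row1); precharges=8
Acc 11: bank1 row1 -> HIT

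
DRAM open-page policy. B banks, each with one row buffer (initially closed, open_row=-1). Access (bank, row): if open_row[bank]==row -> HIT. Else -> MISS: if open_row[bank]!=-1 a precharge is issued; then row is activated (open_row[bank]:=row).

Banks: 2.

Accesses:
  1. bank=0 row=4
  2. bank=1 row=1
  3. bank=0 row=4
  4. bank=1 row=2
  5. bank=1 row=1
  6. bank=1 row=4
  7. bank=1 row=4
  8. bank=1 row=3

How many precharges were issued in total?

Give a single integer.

Acc 1: bank0 row4 -> MISS (open row4); precharges=0
Acc 2: bank1 row1 -> MISS (open row1); precharges=0
Acc 3: bank0 row4 -> HIT
Acc 4: bank1 row2 -> MISS (open row2); precharges=1
Acc 5: bank1 row1 -> MISS (open row1); precharges=2
Acc 6: bank1 row4 -> MISS (open row4); precharges=3
Acc 7: bank1 row4 -> HIT
Acc 8: bank1 row3 -> MISS (open row3); precharges=4

Answer: 4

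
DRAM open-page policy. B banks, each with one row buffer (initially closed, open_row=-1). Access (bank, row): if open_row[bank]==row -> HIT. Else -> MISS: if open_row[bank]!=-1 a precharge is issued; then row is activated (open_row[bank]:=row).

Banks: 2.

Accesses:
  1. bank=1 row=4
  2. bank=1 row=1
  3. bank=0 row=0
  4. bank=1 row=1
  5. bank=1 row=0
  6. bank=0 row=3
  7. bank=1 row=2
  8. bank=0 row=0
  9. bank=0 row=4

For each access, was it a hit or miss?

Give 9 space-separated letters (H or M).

Answer: M M M H M M M M M

Derivation:
Acc 1: bank1 row4 -> MISS (open row4); precharges=0
Acc 2: bank1 row1 -> MISS (open row1); precharges=1
Acc 3: bank0 row0 -> MISS (open row0); precharges=1
Acc 4: bank1 row1 -> HIT
Acc 5: bank1 row0 -> MISS (open row0); precharges=2
Acc 6: bank0 row3 -> MISS (open row3); precharges=3
Acc 7: bank1 row2 -> MISS (open row2); precharges=4
Acc 8: bank0 row0 -> MISS (open row0); precharges=5
Acc 9: bank0 row4 -> MISS (open row4); precharges=6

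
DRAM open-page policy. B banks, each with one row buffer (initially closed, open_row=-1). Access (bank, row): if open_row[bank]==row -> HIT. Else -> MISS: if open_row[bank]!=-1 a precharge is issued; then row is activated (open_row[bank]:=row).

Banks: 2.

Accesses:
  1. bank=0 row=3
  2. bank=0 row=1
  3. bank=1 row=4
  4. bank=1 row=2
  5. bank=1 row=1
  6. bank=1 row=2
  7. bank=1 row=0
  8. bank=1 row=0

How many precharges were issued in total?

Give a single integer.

Acc 1: bank0 row3 -> MISS (open row3); precharges=0
Acc 2: bank0 row1 -> MISS (open row1); precharges=1
Acc 3: bank1 row4 -> MISS (open row4); precharges=1
Acc 4: bank1 row2 -> MISS (open row2); precharges=2
Acc 5: bank1 row1 -> MISS (open row1); precharges=3
Acc 6: bank1 row2 -> MISS (open row2); precharges=4
Acc 7: bank1 row0 -> MISS (open row0); precharges=5
Acc 8: bank1 row0 -> HIT

Answer: 5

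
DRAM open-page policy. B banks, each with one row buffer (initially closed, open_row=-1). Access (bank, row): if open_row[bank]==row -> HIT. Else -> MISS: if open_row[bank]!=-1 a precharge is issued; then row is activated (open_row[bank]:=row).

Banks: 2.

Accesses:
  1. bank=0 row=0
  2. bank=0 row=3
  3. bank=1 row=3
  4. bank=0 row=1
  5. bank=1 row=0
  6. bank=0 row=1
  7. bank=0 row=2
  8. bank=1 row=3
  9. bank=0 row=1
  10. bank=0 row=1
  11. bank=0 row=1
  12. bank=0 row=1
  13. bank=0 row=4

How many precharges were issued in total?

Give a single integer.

Answer: 7

Derivation:
Acc 1: bank0 row0 -> MISS (open row0); precharges=0
Acc 2: bank0 row3 -> MISS (open row3); precharges=1
Acc 3: bank1 row3 -> MISS (open row3); precharges=1
Acc 4: bank0 row1 -> MISS (open row1); precharges=2
Acc 5: bank1 row0 -> MISS (open row0); precharges=3
Acc 6: bank0 row1 -> HIT
Acc 7: bank0 row2 -> MISS (open row2); precharges=4
Acc 8: bank1 row3 -> MISS (open row3); precharges=5
Acc 9: bank0 row1 -> MISS (open row1); precharges=6
Acc 10: bank0 row1 -> HIT
Acc 11: bank0 row1 -> HIT
Acc 12: bank0 row1 -> HIT
Acc 13: bank0 row4 -> MISS (open row4); precharges=7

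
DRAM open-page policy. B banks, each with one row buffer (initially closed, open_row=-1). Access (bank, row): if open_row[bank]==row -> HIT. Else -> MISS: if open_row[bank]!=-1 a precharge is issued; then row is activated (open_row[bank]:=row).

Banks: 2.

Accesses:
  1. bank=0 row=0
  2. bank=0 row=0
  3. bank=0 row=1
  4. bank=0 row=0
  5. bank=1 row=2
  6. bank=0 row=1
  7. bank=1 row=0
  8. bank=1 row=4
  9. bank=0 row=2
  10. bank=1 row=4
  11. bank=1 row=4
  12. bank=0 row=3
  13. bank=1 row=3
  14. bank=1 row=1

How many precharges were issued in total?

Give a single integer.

Answer: 9

Derivation:
Acc 1: bank0 row0 -> MISS (open row0); precharges=0
Acc 2: bank0 row0 -> HIT
Acc 3: bank0 row1 -> MISS (open row1); precharges=1
Acc 4: bank0 row0 -> MISS (open row0); precharges=2
Acc 5: bank1 row2 -> MISS (open row2); precharges=2
Acc 6: bank0 row1 -> MISS (open row1); precharges=3
Acc 7: bank1 row0 -> MISS (open row0); precharges=4
Acc 8: bank1 row4 -> MISS (open row4); precharges=5
Acc 9: bank0 row2 -> MISS (open row2); precharges=6
Acc 10: bank1 row4 -> HIT
Acc 11: bank1 row4 -> HIT
Acc 12: bank0 row3 -> MISS (open row3); precharges=7
Acc 13: bank1 row3 -> MISS (open row3); precharges=8
Acc 14: bank1 row1 -> MISS (open row1); precharges=9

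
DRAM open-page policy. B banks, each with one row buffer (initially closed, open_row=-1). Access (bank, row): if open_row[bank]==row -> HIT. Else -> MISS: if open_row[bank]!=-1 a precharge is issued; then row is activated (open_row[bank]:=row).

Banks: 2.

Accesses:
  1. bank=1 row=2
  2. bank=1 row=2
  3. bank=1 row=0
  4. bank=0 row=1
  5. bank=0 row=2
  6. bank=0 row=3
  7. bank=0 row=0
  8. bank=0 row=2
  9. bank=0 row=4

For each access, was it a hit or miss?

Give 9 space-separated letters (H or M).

Answer: M H M M M M M M M

Derivation:
Acc 1: bank1 row2 -> MISS (open row2); precharges=0
Acc 2: bank1 row2 -> HIT
Acc 3: bank1 row0 -> MISS (open row0); precharges=1
Acc 4: bank0 row1 -> MISS (open row1); precharges=1
Acc 5: bank0 row2 -> MISS (open row2); precharges=2
Acc 6: bank0 row3 -> MISS (open row3); precharges=3
Acc 7: bank0 row0 -> MISS (open row0); precharges=4
Acc 8: bank0 row2 -> MISS (open row2); precharges=5
Acc 9: bank0 row4 -> MISS (open row4); precharges=6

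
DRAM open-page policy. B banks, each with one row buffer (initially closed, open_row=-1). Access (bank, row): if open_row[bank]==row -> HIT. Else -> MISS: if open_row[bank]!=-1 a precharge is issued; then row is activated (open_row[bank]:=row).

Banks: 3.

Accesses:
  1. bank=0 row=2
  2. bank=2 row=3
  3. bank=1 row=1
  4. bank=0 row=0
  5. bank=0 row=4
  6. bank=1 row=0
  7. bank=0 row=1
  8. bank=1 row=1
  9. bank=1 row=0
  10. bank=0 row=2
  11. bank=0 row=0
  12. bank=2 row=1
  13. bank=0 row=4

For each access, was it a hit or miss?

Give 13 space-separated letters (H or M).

Acc 1: bank0 row2 -> MISS (open row2); precharges=0
Acc 2: bank2 row3 -> MISS (open row3); precharges=0
Acc 3: bank1 row1 -> MISS (open row1); precharges=0
Acc 4: bank0 row0 -> MISS (open row0); precharges=1
Acc 5: bank0 row4 -> MISS (open row4); precharges=2
Acc 6: bank1 row0 -> MISS (open row0); precharges=3
Acc 7: bank0 row1 -> MISS (open row1); precharges=4
Acc 8: bank1 row1 -> MISS (open row1); precharges=5
Acc 9: bank1 row0 -> MISS (open row0); precharges=6
Acc 10: bank0 row2 -> MISS (open row2); precharges=7
Acc 11: bank0 row0 -> MISS (open row0); precharges=8
Acc 12: bank2 row1 -> MISS (open row1); precharges=9
Acc 13: bank0 row4 -> MISS (open row4); precharges=10

Answer: M M M M M M M M M M M M M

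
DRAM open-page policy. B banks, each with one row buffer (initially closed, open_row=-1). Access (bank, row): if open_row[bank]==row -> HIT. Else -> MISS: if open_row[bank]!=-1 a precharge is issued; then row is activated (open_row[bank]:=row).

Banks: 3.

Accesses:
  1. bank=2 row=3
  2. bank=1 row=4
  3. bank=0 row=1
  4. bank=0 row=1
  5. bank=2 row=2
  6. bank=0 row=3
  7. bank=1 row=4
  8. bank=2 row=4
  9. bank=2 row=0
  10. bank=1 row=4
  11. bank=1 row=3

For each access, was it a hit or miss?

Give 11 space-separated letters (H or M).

Acc 1: bank2 row3 -> MISS (open row3); precharges=0
Acc 2: bank1 row4 -> MISS (open row4); precharges=0
Acc 3: bank0 row1 -> MISS (open row1); precharges=0
Acc 4: bank0 row1 -> HIT
Acc 5: bank2 row2 -> MISS (open row2); precharges=1
Acc 6: bank0 row3 -> MISS (open row3); precharges=2
Acc 7: bank1 row4 -> HIT
Acc 8: bank2 row4 -> MISS (open row4); precharges=3
Acc 9: bank2 row0 -> MISS (open row0); precharges=4
Acc 10: bank1 row4 -> HIT
Acc 11: bank1 row3 -> MISS (open row3); precharges=5

Answer: M M M H M M H M M H M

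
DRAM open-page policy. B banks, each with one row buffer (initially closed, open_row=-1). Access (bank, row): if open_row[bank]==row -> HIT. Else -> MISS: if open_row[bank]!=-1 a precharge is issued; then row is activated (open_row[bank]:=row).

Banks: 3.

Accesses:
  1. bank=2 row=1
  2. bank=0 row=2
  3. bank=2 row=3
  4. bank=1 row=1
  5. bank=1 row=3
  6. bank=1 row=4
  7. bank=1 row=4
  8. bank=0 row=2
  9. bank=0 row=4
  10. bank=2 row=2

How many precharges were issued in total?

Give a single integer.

Acc 1: bank2 row1 -> MISS (open row1); precharges=0
Acc 2: bank0 row2 -> MISS (open row2); precharges=0
Acc 3: bank2 row3 -> MISS (open row3); precharges=1
Acc 4: bank1 row1 -> MISS (open row1); precharges=1
Acc 5: bank1 row3 -> MISS (open row3); precharges=2
Acc 6: bank1 row4 -> MISS (open row4); precharges=3
Acc 7: bank1 row4 -> HIT
Acc 8: bank0 row2 -> HIT
Acc 9: bank0 row4 -> MISS (open row4); precharges=4
Acc 10: bank2 row2 -> MISS (open row2); precharges=5

Answer: 5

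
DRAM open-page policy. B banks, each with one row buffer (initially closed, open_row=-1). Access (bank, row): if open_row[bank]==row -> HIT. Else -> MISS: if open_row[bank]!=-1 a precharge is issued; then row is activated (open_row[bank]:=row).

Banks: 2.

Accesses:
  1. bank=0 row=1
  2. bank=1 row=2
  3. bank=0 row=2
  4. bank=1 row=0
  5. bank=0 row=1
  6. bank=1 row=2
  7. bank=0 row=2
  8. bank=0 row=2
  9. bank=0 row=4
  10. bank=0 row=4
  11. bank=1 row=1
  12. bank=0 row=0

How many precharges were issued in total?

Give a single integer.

Answer: 8

Derivation:
Acc 1: bank0 row1 -> MISS (open row1); precharges=0
Acc 2: bank1 row2 -> MISS (open row2); precharges=0
Acc 3: bank0 row2 -> MISS (open row2); precharges=1
Acc 4: bank1 row0 -> MISS (open row0); precharges=2
Acc 5: bank0 row1 -> MISS (open row1); precharges=3
Acc 6: bank1 row2 -> MISS (open row2); precharges=4
Acc 7: bank0 row2 -> MISS (open row2); precharges=5
Acc 8: bank0 row2 -> HIT
Acc 9: bank0 row4 -> MISS (open row4); precharges=6
Acc 10: bank0 row4 -> HIT
Acc 11: bank1 row1 -> MISS (open row1); precharges=7
Acc 12: bank0 row0 -> MISS (open row0); precharges=8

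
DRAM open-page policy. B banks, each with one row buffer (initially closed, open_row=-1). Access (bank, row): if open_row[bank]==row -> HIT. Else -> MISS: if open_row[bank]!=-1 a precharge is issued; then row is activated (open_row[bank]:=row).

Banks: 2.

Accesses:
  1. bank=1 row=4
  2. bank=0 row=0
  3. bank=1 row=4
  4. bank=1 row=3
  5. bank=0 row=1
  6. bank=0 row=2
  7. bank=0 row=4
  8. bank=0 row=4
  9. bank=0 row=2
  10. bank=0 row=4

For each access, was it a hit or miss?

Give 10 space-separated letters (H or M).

Answer: M M H M M M M H M M

Derivation:
Acc 1: bank1 row4 -> MISS (open row4); precharges=0
Acc 2: bank0 row0 -> MISS (open row0); precharges=0
Acc 3: bank1 row4 -> HIT
Acc 4: bank1 row3 -> MISS (open row3); precharges=1
Acc 5: bank0 row1 -> MISS (open row1); precharges=2
Acc 6: bank0 row2 -> MISS (open row2); precharges=3
Acc 7: bank0 row4 -> MISS (open row4); precharges=4
Acc 8: bank0 row4 -> HIT
Acc 9: bank0 row2 -> MISS (open row2); precharges=5
Acc 10: bank0 row4 -> MISS (open row4); precharges=6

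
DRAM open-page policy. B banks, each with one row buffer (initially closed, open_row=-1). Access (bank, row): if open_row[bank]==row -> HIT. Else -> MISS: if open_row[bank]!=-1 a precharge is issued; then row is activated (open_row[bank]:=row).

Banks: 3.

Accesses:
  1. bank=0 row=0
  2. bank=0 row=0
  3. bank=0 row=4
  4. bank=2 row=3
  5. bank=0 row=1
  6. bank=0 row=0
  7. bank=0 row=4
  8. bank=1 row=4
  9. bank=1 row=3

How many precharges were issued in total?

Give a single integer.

Answer: 5

Derivation:
Acc 1: bank0 row0 -> MISS (open row0); precharges=0
Acc 2: bank0 row0 -> HIT
Acc 3: bank0 row4 -> MISS (open row4); precharges=1
Acc 4: bank2 row3 -> MISS (open row3); precharges=1
Acc 5: bank0 row1 -> MISS (open row1); precharges=2
Acc 6: bank0 row0 -> MISS (open row0); precharges=3
Acc 7: bank0 row4 -> MISS (open row4); precharges=4
Acc 8: bank1 row4 -> MISS (open row4); precharges=4
Acc 9: bank1 row3 -> MISS (open row3); precharges=5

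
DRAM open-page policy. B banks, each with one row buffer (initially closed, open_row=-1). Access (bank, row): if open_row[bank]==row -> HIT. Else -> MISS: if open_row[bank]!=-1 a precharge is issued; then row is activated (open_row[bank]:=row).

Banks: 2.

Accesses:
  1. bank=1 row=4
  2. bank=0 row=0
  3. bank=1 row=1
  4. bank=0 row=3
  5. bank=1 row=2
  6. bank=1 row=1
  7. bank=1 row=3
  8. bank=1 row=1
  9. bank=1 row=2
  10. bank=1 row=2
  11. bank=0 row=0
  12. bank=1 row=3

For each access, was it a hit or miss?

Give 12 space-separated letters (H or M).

Answer: M M M M M M M M M H M M

Derivation:
Acc 1: bank1 row4 -> MISS (open row4); precharges=0
Acc 2: bank0 row0 -> MISS (open row0); precharges=0
Acc 3: bank1 row1 -> MISS (open row1); precharges=1
Acc 4: bank0 row3 -> MISS (open row3); precharges=2
Acc 5: bank1 row2 -> MISS (open row2); precharges=3
Acc 6: bank1 row1 -> MISS (open row1); precharges=4
Acc 7: bank1 row3 -> MISS (open row3); precharges=5
Acc 8: bank1 row1 -> MISS (open row1); precharges=6
Acc 9: bank1 row2 -> MISS (open row2); precharges=7
Acc 10: bank1 row2 -> HIT
Acc 11: bank0 row0 -> MISS (open row0); precharges=8
Acc 12: bank1 row3 -> MISS (open row3); precharges=9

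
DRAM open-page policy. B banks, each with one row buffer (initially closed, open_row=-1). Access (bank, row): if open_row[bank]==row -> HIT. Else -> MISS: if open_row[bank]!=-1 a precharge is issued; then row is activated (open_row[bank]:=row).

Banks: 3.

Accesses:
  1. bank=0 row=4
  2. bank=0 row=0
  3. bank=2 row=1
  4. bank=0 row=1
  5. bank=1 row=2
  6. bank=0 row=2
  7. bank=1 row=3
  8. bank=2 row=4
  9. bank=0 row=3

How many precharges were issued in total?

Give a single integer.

Answer: 6

Derivation:
Acc 1: bank0 row4 -> MISS (open row4); precharges=0
Acc 2: bank0 row0 -> MISS (open row0); precharges=1
Acc 3: bank2 row1 -> MISS (open row1); precharges=1
Acc 4: bank0 row1 -> MISS (open row1); precharges=2
Acc 5: bank1 row2 -> MISS (open row2); precharges=2
Acc 6: bank0 row2 -> MISS (open row2); precharges=3
Acc 7: bank1 row3 -> MISS (open row3); precharges=4
Acc 8: bank2 row4 -> MISS (open row4); precharges=5
Acc 9: bank0 row3 -> MISS (open row3); precharges=6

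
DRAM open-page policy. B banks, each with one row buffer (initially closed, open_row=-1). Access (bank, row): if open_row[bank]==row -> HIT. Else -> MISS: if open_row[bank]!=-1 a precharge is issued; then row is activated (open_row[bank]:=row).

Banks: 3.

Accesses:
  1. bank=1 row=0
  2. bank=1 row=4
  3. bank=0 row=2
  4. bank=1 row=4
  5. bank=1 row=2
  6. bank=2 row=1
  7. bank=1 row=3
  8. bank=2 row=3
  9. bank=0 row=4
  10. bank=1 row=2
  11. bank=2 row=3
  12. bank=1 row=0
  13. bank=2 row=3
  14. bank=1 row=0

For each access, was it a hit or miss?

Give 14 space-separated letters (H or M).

Acc 1: bank1 row0 -> MISS (open row0); precharges=0
Acc 2: bank1 row4 -> MISS (open row4); precharges=1
Acc 3: bank0 row2 -> MISS (open row2); precharges=1
Acc 4: bank1 row4 -> HIT
Acc 5: bank1 row2 -> MISS (open row2); precharges=2
Acc 6: bank2 row1 -> MISS (open row1); precharges=2
Acc 7: bank1 row3 -> MISS (open row3); precharges=3
Acc 8: bank2 row3 -> MISS (open row3); precharges=4
Acc 9: bank0 row4 -> MISS (open row4); precharges=5
Acc 10: bank1 row2 -> MISS (open row2); precharges=6
Acc 11: bank2 row3 -> HIT
Acc 12: bank1 row0 -> MISS (open row0); precharges=7
Acc 13: bank2 row3 -> HIT
Acc 14: bank1 row0 -> HIT

Answer: M M M H M M M M M M H M H H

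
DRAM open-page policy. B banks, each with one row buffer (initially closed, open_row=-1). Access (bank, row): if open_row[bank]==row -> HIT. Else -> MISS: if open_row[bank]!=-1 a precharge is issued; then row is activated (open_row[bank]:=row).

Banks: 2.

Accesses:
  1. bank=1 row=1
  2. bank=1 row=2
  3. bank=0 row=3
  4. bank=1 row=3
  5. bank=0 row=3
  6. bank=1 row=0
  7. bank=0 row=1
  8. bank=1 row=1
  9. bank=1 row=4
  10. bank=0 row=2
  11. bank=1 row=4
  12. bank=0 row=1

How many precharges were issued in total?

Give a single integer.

Acc 1: bank1 row1 -> MISS (open row1); precharges=0
Acc 2: bank1 row2 -> MISS (open row2); precharges=1
Acc 3: bank0 row3 -> MISS (open row3); precharges=1
Acc 4: bank1 row3 -> MISS (open row3); precharges=2
Acc 5: bank0 row3 -> HIT
Acc 6: bank1 row0 -> MISS (open row0); precharges=3
Acc 7: bank0 row1 -> MISS (open row1); precharges=4
Acc 8: bank1 row1 -> MISS (open row1); precharges=5
Acc 9: bank1 row4 -> MISS (open row4); precharges=6
Acc 10: bank0 row2 -> MISS (open row2); precharges=7
Acc 11: bank1 row4 -> HIT
Acc 12: bank0 row1 -> MISS (open row1); precharges=8

Answer: 8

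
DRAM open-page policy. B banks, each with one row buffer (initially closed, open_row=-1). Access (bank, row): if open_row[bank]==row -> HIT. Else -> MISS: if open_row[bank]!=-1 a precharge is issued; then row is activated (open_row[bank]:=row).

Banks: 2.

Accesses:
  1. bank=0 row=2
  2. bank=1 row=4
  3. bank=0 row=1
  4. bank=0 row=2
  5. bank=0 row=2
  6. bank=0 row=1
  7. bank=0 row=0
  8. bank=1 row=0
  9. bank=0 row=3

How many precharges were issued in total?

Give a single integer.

Answer: 6

Derivation:
Acc 1: bank0 row2 -> MISS (open row2); precharges=0
Acc 2: bank1 row4 -> MISS (open row4); precharges=0
Acc 3: bank0 row1 -> MISS (open row1); precharges=1
Acc 4: bank0 row2 -> MISS (open row2); precharges=2
Acc 5: bank0 row2 -> HIT
Acc 6: bank0 row1 -> MISS (open row1); precharges=3
Acc 7: bank0 row0 -> MISS (open row0); precharges=4
Acc 8: bank1 row0 -> MISS (open row0); precharges=5
Acc 9: bank0 row3 -> MISS (open row3); precharges=6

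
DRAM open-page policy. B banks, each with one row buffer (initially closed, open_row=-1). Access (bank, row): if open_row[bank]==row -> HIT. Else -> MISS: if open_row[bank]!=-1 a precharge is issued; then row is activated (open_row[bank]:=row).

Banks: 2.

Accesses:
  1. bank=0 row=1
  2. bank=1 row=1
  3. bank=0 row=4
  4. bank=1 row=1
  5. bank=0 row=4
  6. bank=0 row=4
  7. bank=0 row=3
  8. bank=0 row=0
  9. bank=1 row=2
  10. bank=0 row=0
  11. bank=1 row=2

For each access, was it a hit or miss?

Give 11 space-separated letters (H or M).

Acc 1: bank0 row1 -> MISS (open row1); precharges=0
Acc 2: bank1 row1 -> MISS (open row1); precharges=0
Acc 3: bank0 row4 -> MISS (open row4); precharges=1
Acc 4: bank1 row1 -> HIT
Acc 5: bank0 row4 -> HIT
Acc 6: bank0 row4 -> HIT
Acc 7: bank0 row3 -> MISS (open row3); precharges=2
Acc 8: bank0 row0 -> MISS (open row0); precharges=3
Acc 9: bank1 row2 -> MISS (open row2); precharges=4
Acc 10: bank0 row0 -> HIT
Acc 11: bank1 row2 -> HIT

Answer: M M M H H H M M M H H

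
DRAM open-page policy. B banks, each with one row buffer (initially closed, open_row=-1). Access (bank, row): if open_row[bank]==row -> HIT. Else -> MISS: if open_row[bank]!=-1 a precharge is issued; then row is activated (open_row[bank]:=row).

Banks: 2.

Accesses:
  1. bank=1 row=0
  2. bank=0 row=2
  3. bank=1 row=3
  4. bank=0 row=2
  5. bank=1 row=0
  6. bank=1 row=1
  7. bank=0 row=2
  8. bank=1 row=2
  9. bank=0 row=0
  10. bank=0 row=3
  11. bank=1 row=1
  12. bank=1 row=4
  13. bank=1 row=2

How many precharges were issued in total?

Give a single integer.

Acc 1: bank1 row0 -> MISS (open row0); precharges=0
Acc 2: bank0 row2 -> MISS (open row2); precharges=0
Acc 3: bank1 row3 -> MISS (open row3); precharges=1
Acc 4: bank0 row2 -> HIT
Acc 5: bank1 row0 -> MISS (open row0); precharges=2
Acc 6: bank1 row1 -> MISS (open row1); precharges=3
Acc 7: bank0 row2 -> HIT
Acc 8: bank1 row2 -> MISS (open row2); precharges=4
Acc 9: bank0 row0 -> MISS (open row0); precharges=5
Acc 10: bank0 row3 -> MISS (open row3); precharges=6
Acc 11: bank1 row1 -> MISS (open row1); precharges=7
Acc 12: bank1 row4 -> MISS (open row4); precharges=8
Acc 13: bank1 row2 -> MISS (open row2); precharges=9

Answer: 9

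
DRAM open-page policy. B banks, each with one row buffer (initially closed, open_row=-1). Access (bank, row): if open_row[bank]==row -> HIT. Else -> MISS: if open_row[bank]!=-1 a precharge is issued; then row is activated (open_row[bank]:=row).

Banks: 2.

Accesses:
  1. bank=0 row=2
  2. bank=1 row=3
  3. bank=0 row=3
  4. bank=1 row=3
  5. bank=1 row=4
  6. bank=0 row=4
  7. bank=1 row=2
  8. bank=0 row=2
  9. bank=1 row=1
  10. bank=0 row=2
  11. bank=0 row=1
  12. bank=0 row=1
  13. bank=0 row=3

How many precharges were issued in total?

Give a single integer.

Answer: 8

Derivation:
Acc 1: bank0 row2 -> MISS (open row2); precharges=0
Acc 2: bank1 row3 -> MISS (open row3); precharges=0
Acc 3: bank0 row3 -> MISS (open row3); precharges=1
Acc 4: bank1 row3 -> HIT
Acc 5: bank1 row4 -> MISS (open row4); precharges=2
Acc 6: bank0 row4 -> MISS (open row4); precharges=3
Acc 7: bank1 row2 -> MISS (open row2); precharges=4
Acc 8: bank0 row2 -> MISS (open row2); precharges=5
Acc 9: bank1 row1 -> MISS (open row1); precharges=6
Acc 10: bank0 row2 -> HIT
Acc 11: bank0 row1 -> MISS (open row1); precharges=7
Acc 12: bank0 row1 -> HIT
Acc 13: bank0 row3 -> MISS (open row3); precharges=8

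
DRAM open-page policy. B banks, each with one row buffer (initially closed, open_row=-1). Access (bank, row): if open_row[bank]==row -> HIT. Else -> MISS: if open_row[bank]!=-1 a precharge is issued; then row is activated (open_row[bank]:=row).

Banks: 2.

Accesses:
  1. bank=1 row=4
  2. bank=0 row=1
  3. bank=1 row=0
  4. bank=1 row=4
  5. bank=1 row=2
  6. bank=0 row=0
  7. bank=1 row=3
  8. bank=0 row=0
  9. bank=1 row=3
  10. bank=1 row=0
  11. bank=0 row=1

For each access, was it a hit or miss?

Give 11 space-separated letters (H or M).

Answer: M M M M M M M H H M M

Derivation:
Acc 1: bank1 row4 -> MISS (open row4); precharges=0
Acc 2: bank0 row1 -> MISS (open row1); precharges=0
Acc 3: bank1 row0 -> MISS (open row0); precharges=1
Acc 4: bank1 row4 -> MISS (open row4); precharges=2
Acc 5: bank1 row2 -> MISS (open row2); precharges=3
Acc 6: bank0 row0 -> MISS (open row0); precharges=4
Acc 7: bank1 row3 -> MISS (open row3); precharges=5
Acc 8: bank0 row0 -> HIT
Acc 9: bank1 row3 -> HIT
Acc 10: bank1 row0 -> MISS (open row0); precharges=6
Acc 11: bank0 row1 -> MISS (open row1); precharges=7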